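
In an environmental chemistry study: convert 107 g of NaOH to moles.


M(NaOH) = 40.0 g/mol
n = mass/M = 107/40.0 = 2.675 mol

2.675 mol


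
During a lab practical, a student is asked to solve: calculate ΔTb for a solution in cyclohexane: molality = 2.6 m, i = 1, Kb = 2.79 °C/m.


ΔTb = Kb × m × i
= 2.79 × 2.6 × 1
= 7.254 °C

7.254 °C


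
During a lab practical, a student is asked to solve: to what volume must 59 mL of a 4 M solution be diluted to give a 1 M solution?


C1V1 = C2V2
4 × 59 = 1 × V2
V2 = 236/1 = 236.0 mL

236.0 mL


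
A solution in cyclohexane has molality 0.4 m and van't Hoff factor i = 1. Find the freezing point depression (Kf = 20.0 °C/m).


ΔTf = Kf × m × i
= 20.0 × 0.4 × 1
= 8.0 °C

8.0 °C


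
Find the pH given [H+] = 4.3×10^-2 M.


pH = -log10([H+]) = -log10(4.3×10^-2)
= 2 - log10(4.3)
= 2 - 0.63
= 1.37

1.37


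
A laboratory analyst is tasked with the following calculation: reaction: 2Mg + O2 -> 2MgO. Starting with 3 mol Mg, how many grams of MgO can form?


Mole ratio MgO:Mg = 2:2
n(MgO) = 3 × 2/2 = 3.000 mol
mass = 3.000 × 40.31 = 120.93 g

120.93 g


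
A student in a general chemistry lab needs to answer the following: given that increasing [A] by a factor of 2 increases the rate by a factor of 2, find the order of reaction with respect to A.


rate ∝ [A]^n
2^n = 2 → n = 1
Order in A: 1

1


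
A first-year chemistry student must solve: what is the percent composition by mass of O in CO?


M(CO) = 1×12.01 + 1×16.0 = 28.01 g/mol
Mass of O = 1 × 16.0 = 16.00 g/mol
% O = 16.00/28.01 × 100 = 57.12%

57.12%


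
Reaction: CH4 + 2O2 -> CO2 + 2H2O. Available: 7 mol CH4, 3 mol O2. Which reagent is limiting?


Mole ratio available / coefficient:
  CH4: 7/1 = 7.000
  O2: 3/2 = 1.500
Smaller ratio is limiting.

O2


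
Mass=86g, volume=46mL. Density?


ρ = mass/volume
= 86/46
= 1.87 g/mL

1.87 g/mL


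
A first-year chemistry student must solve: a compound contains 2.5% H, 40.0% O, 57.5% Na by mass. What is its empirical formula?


Assume 100 g sample. Moles of each element:
  H: 2.5/1.008 = 2.48 mol
  O: 40.0/16.0 = 2.5 mol
  Na: 57.5/22.99 = 2.501 mol
Divide by smallest (2.48):
  H: 2.48/2.48 = 1.0
  O: 2.5/2.48 = 1.01
  Na: 2.501/2.48 = 1.01
Empirical formula: NaOH

NaOH


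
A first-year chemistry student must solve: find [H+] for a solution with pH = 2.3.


[H+] = 10^(-pH) = 10^(-2.3)
= 5.01×10^-3 M

5.01×10^-3 M


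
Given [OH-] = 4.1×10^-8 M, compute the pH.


pOH = -log10([OH-]) = -log10(4.1×10^-8)
= 8 - log10(4.1) = 7.39
pH = 14 - pOH = 14 - 7.39 = 6.61

6.61


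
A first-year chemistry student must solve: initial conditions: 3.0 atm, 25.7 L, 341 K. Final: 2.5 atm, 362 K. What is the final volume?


P1V1/T1 = P2V2/T2
V2 = P1V1T2/(T1P2)
= 3.0×25.7×362/(341×2.5)
= 32.739 L

32.739 L


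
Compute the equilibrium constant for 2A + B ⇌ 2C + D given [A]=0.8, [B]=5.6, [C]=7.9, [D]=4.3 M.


Kc = [C]^2[D]/([A]^2[B])
= (7.9^2 × 4.3^1)/(0.8^2 × 5.6^1)
= 268.363/3.584
= 74.88

74.88


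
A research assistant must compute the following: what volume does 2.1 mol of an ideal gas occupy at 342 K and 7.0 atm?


PV = nRT  (R = 0.08206 L·atm/(mol·K))
V = nRT/P = 2.1×0.08206×342/7.0
= 8.419 L

8.419 L


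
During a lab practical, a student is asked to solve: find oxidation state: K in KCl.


Group 1 metal: +1
Oxidation number: +1

+1


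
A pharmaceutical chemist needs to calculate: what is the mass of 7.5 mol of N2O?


M(N2O) = 44.02 g/mol
mass = n × M = 7.5 × 44.02 = 330.15 g

330.15 g


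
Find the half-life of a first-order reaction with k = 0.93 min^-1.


t½ = ln2/k = 0.693147/(0.93 min^-1)
= 0.7453 min

0.7453 min


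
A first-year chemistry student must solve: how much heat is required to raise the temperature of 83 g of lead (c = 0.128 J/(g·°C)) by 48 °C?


q = mcΔT = 83 × 0.128 × 48
= 509.95 J

509.95 J


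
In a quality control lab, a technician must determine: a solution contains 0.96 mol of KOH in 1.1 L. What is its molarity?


M = n/V = 0.96/1.1 = 0.873 mol/L

0.873 M


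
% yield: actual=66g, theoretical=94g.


% yield = actual/theoretical × 100
= 66/94 × 100
= 70.21%

70.21%


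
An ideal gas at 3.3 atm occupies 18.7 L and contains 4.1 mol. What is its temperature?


PV = nRT  (R = 0.08206 L·atm/(mol·K))
T = PV/(nR) = 3.3×18.7/(4.1×0.08206)
= 61.71/0.336446
= 183.42 K

183.42 K


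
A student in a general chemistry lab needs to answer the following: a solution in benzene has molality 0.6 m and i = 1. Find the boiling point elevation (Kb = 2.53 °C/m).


ΔTb = Kb × m × i
= 2.53 × 0.6 × 1
= 1.518 °C

1.518 °C


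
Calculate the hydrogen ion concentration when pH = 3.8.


[H+] = 10^(-pH) = 10^(-3.8)
= 1.58×10^-4 M

1.58×10^-4 M


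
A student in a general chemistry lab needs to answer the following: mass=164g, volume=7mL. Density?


ρ = mass/volume
= 164/7
= 23.429 g/mL

23.429 g/mL


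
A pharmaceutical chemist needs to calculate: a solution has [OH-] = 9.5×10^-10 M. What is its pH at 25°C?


pOH = -log10([OH-]) = -log10(9.5×10^-10)
= 10 - log10(9.5) = 9.02
pH = 14 - pOH = 14 - 9.02 = 4.98

4.98


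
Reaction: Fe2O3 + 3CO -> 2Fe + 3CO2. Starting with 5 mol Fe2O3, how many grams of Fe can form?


Mole ratio Fe:Fe2O3 = 2:1
n(Fe) = 5 × 2/1 = 10.000 mol
mass = 10.000 × 55.85 = 558.5 g

558.5 g


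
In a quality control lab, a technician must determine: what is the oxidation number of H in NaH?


H with a metal (hydride): -1
Oxidation number: -1

-1


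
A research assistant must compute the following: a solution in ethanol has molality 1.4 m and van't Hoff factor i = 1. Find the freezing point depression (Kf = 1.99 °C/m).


ΔTf = Kf × m × i
= 1.99 × 1.4 × 1
= 2.786 °C

2.786 °C


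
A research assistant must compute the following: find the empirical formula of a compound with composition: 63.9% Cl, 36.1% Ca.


Assume 100 g sample. Moles of each element:
  Cl: 63.9/35.45 = 1.803 mol
  Ca: 36.1/40.08 = 0.901 mol
Divide by smallest (0.901):
  Cl: 1.803/0.901 = 2.0
  Ca: 0.901/0.901 = 1.0
Empirical formula: CaCl2

CaCl2


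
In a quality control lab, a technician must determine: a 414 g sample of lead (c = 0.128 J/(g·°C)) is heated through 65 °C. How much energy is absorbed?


q = mcΔT = 414 × 0.128 × 65
= 3444.48 J

3444.48 J


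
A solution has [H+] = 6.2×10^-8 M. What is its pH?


pH = -log10([H+]) = -log10(6.2×10^-8)
= 8 - log10(6.2)
= 8 - 0.79
= 7.21

7.21


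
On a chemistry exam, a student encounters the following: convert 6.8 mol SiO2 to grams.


M(SiO2) = 60.09 g/mol
mass = n × M = 6.8 × 60.09 = 408.61 g

408.61 g


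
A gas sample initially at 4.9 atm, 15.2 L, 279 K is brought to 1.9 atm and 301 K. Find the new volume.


P1V1/T1 = P2V2/T2
V2 = P1V1T2/(T1P2)
= 4.9×15.2×301/(279×1.9)
= 42.291 L

42.291 L


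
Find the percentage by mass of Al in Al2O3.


M(Al2O3) = 2×26.98 + 3×16.0 = 101.96 g/mol
Mass of Al = 2 × 26.98 = 53.96 g/mol
% Al = 53.96/101.96 × 100 = 52.92%

52.92%


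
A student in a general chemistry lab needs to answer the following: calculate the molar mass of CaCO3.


M(CaCO3) = 1×40.08 + 1×12.01 + 3×16.0
= 40.08 + 12.01 + 48.0
= 100.09 g/mol

100.09 g/mol


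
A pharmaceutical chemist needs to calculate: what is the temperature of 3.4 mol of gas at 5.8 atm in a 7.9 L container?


PV = nRT  (R = 0.08206 L·atm/(mol·K))
T = PV/(nR) = 5.8×7.9/(3.4×0.08206)
= 45.82/0.279004
= 164.23 K

164.23 K


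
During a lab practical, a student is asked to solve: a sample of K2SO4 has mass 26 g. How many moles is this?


M(K2SO4) = 174.27 g/mol
n = mass/M = 26/174.27 = 0.1492 mol

0.1492 mol


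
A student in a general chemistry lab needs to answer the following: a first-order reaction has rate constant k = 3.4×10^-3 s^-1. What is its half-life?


t½ = ln2/k = 0.693147/(3.4×10^-3 s^-1)
= 203.9 s

203.9 s


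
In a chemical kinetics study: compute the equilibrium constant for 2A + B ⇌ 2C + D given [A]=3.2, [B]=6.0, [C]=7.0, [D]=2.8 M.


Kc = [C]^2[D]/([A]^2[B])
= (7.0^2 × 2.8^1)/(3.2^2 × 6.0^1)
= 137.2/61.44
= 2.233

2.233


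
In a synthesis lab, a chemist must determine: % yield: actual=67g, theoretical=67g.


% yield = actual/theoretical × 100
= 67/67 × 100
= 100.0%

100.0%


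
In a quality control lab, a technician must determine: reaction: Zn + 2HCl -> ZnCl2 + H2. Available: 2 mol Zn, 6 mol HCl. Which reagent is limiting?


Mole ratio available / coefficient:
  Zn: 2/1 = 2.000
  HCl: 6/2 = 3.000
Smaller ratio is limiting.

Zn


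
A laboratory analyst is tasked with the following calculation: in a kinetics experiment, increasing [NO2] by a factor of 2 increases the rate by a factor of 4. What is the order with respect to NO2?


rate ∝ [NO2]^n
2^n = 4 → n = 2
Order in NO2: 2

2


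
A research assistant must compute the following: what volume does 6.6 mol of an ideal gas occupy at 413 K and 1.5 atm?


PV = nRT  (R = 0.08206 L·atm/(mol·K))
V = nRT/P = 6.6×0.08206×413/1.5
= 149.119 L

149.119 L


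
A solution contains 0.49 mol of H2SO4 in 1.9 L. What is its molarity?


M = n/V = 0.49/1.9 = 0.258 mol/L

0.258 M


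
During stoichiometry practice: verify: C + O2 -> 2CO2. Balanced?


Equation: C + O2 -> 2CO2
Check atoms: C: 1≠2, O: 2≠4
Not balanced

No, not balanced


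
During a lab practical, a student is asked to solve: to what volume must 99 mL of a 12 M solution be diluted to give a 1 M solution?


C1V1 = C2V2
12 × 99 = 1 × V2
V2 = 1188/1 = 1188.0 mL

1188.0 mL


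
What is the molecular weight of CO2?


M(CO2) = 1×12.01 + 2×16.0
= 12.01 + 32.0
= 44.01 g/mol

44.01 g/mol


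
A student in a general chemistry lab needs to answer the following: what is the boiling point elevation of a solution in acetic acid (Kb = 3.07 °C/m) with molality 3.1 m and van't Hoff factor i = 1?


ΔTb = Kb × m × i
= 3.07 × 3.1 × 1
= 9.517 °C

9.517 °C


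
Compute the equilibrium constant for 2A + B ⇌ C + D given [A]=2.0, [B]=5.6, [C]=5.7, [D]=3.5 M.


Kc = [C][D]/([A]^2[B])
= (5.7^1 × 3.5^1)/(2.0^2 × 5.6^1)
= 19.95/22.4
= 0.8906

0.8906


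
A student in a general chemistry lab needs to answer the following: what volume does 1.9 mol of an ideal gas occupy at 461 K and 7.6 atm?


PV = nRT  (R = 0.08206 L·atm/(mol·K))
V = nRT/P = 1.9×0.08206×461/7.6
= 9.457 L

9.457 L


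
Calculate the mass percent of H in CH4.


M(CH4) = 1×12.01 + 4×1.008 = 16.042 g/mol
Mass of H = 4 × 1.008 = 4.032 g/mol
% H = 4.032/16.042 × 100 = 25.13%

25.13%


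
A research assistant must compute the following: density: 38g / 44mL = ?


ρ = mass/volume
= 38/44
= 0.864 g/mL

0.864 g/mL


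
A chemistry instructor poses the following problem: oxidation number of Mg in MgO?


Group 2 metal: +2
Oxidation number: +2

+2


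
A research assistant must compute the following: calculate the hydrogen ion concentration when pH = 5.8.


[H+] = 10^(-pH) = 10^(-5.8)
= 1.58×10^-6 M

1.58×10^-6 M


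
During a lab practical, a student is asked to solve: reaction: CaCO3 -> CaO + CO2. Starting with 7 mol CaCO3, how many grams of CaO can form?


Mole ratio CaO:CaCO3 = 1:1
n(CaO) = 7 × 1/1 = 7.000 mol
mass = 7.000 × 56.08 = 392.56 g

392.56 g


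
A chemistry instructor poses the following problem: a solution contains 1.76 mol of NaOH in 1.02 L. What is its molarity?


M = n/V = 1.76/1.02 = 1.725 mol/L

1.725 M


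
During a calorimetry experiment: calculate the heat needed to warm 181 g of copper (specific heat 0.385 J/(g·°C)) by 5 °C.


q = mcΔT = 181 × 0.385 × 5
= 348.43 J

348.43 J


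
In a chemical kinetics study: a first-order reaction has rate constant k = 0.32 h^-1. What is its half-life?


t½ = ln2/k = 0.693147/(0.32 h^-1)
= 2.166 h

2.166 h


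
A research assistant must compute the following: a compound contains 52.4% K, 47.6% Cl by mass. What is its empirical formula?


Assume 100 g sample. Moles of each element:
  K: 52.4/39.1 = 1.34 mol
  Cl: 47.6/35.45 = 1.343 mol
Divide by smallest (1.34):
  K: 1.34/1.34 = 1.0
  Cl: 1.343/1.34 = 1.0
Empirical formula: KCl

KCl


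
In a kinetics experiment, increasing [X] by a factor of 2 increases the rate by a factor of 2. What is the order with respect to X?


rate ∝ [X]^n
2^n = 2 → n = 1
Order in X: 1

1


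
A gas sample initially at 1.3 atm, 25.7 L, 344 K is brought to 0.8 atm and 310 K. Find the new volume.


P1V1/T1 = P2V2/T2
V2 = P1V1T2/(T1P2)
= 1.3×25.7×310/(344×0.8)
= 37.635 L

37.635 L


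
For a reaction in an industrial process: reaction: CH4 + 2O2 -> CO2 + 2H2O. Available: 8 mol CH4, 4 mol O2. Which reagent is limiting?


Mole ratio available / coefficient:
  CH4: 8/1 = 8.000
  O2: 4/2 = 2.000
Smaller ratio is limiting.

O2


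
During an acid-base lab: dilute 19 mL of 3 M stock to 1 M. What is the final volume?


C1V1 = C2V2
3 × 19 = 1 × V2
V2 = 57/1 = 57.0 mL

57.0 mL


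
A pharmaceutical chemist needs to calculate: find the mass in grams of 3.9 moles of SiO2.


M(SiO2) = 60.09 g/mol
mass = n × M = 3.9 × 60.09 = 234.35 g

234.35 g


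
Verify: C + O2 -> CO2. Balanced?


Equation: C + O2 -> CO2
Check atoms: C: 1=1, O: 2=2
Balanced

Yes, balanced


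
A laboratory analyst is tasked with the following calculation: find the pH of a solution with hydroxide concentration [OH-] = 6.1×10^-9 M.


pOH = -log10([OH-]) = -log10(6.1×10^-9)
= 9 - log10(6.1) = 8.21
pH = 14 - pOH = 14 - 8.21 = 5.79

5.79


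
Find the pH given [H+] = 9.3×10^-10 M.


pH = -log10([H+]) = -log10(9.3×10^-10)
= 10 - log10(9.3)
= 10 - 0.97
= 9.03

9.03


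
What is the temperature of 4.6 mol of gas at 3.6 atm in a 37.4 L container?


PV = nRT  (R = 0.08206 L·atm/(mol·K))
T = PV/(nR) = 3.6×37.4/(4.6×0.08206)
= 134.64/0.377476
= 356.68 K

356.68 K


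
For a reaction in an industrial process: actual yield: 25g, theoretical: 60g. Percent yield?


% yield = actual/theoretical × 100
= 25/60 × 100
= 41.67%

41.67%


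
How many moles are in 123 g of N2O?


M(N2O) = 44.02 g/mol
n = mass/M = 123/44.02 = 2.7942 mol

2.7942 mol


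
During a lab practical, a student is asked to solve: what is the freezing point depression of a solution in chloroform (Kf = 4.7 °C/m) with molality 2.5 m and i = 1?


ΔTf = Kf × m × i
= 4.7 × 2.5 × 1
= 11.75 °C

11.75 °C


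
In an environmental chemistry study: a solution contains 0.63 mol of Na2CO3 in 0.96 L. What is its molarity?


M = n/V = 0.63/0.96 = 0.656 mol/L

0.656 M


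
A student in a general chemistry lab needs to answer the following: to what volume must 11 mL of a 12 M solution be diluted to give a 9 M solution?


C1V1 = C2V2
12 × 11 = 9 × V2
V2 = 132/9 = 14.67 mL

14.67 mL


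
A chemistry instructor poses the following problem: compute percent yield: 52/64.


% yield = actual/theoretical × 100
= 52/64 × 100
= 81.25%

81.25%


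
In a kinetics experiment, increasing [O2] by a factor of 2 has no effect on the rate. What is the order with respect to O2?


rate ∝ [O2]^n
rate ∝ [O2]^0
Order in O2: 0

0


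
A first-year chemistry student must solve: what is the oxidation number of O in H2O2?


Peroxide: O is -1
Oxidation number: -1

-1


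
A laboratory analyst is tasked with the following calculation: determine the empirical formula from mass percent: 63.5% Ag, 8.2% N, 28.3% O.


Assume 100 g sample. Moles of each element:
  Ag: 63.5/107.87 = 0.589 mol
  N: 8.2/14.01 = 0.585 mol
  O: 28.3/16.0 = 1.769 mol
Divide by smallest (0.585):
  Ag: 0.589/0.585 = 1.01
  N: 0.585/0.585 = 1.0
  O: 1.769/0.585 = 3.02
Empirical formula: AgNO3

AgNO3


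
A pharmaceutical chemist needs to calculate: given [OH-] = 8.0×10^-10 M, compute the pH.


pOH = -log10([OH-]) = -log10(8.0×10^-10)
= 10 - log10(8.0) = 9.1
pH = 14 - pOH = 14 - 9.1 = 4.9

4.9


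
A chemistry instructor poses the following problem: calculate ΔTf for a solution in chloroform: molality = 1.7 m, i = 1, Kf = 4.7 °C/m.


ΔTf = Kf × m × i
= 4.7 × 1.7 × 1
= 7.99 °C

7.99 °C


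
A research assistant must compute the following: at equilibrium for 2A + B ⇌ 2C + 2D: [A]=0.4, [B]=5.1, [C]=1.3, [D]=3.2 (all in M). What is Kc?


Kc = [C]^2[D]^2/([A]^2[B])
= (1.3^2 × 3.2^2)/(0.4^2 × 5.1^1)
= 17.3056/0.816
= 21.21

21.21


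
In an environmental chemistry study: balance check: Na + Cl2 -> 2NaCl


Equation: Na + Cl2 -> 2NaCl
Check atoms: Cl: 2=2, Na: 1≠2
Not balanced

No, not balanced


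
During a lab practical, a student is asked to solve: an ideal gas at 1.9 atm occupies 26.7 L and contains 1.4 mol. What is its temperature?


PV = nRT  (R = 0.08206 L·atm/(mol·K))
T = PV/(nR) = 1.9×26.7/(1.4×0.08206)
= 50.73/0.114884
= 441.58 K

441.58 K


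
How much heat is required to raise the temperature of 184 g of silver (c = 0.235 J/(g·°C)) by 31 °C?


q = mcΔT = 184 × 0.235 × 31
= 1340.44 J

1340.44 J


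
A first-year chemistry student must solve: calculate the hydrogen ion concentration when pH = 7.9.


[H+] = 10^(-pH) = 10^(-7.9)
= 1.26×10^-8 M

1.26×10^-8 M


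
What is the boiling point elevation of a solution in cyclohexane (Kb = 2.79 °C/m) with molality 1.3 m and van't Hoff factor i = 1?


ΔTb = Kb × m × i
= 2.79 × 1.3 × 1
= 3.627 °C

3.627 °C


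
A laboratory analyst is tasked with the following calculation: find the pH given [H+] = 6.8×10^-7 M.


pH = -log10([H+]) = -log10(6.8×10^-7)
= 7 - log10(6.8)
= 7 - 0.83
= 6.17

6.17


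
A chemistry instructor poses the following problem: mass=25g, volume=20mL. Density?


ρ = mass/volume
= 25/20
= 1.25 g/mL

1.25 g/mL


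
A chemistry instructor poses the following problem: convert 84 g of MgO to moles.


M(MgO) = 40.31 g/mol
n = mass/M = 84/40.31 = 2.0839 mol

2.0839 mol


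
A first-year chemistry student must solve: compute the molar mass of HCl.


M(HCl) = 1×1.008 + 1×35.45
= 1.01 + 35.45
= 36.46 g/mol

36.46 g/mol


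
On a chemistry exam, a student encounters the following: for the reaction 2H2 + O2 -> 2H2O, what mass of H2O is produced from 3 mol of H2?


Mole ratio H2O:H2 = 2:2
n(H2O) = 3 × 2/2 = 3.000 mol
mass = 3.000 × 18.02 = 54.06 g

54.06 g


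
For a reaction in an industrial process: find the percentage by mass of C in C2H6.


M(C2H6) = 2×12.01 + 6×1.008 = 30.068 g/mol
Mass of C = 2 × 12.01 = 24.02 g/mol
% C = 24.02/30.068 × 100 = 79.89%

79.89%


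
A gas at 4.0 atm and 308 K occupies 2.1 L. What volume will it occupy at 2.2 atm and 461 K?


P1V1/T1 = P2V2/T2
V2 = P1V1T2/(T1P2)
= 4.0×2.1×461/(308×2.2)
= 5.715 L

5.715 L


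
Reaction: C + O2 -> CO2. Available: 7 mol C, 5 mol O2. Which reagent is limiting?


Mole ratio available / coefficient:
  C: 7/1 = 7.000
  O2: 5/1 = 5.000
Smaller ratio is limiting.

O2


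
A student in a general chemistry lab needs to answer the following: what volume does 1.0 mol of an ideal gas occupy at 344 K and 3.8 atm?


PV = nRT  (R = 0.08206 L·atm/(mol·K))
V = nRT/P = 1.0×0.08206×344/3.8
= 7.429 L

7.429 L


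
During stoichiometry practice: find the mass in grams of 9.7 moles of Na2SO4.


M(Na2SO4) = 142.05 g/mol
mass = n × M = 9.7 × 142.05 = 1377.89 g

1377.89 g


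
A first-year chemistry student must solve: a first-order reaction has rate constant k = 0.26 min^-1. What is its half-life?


t½ = ln2/k = 0.693147/(0.26 min^-1)
= 2.666 min

2.666 min


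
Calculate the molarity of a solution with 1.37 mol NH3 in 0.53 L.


M = n/V = 1.37/0.53 = 2.585 mol/L

2.585 M


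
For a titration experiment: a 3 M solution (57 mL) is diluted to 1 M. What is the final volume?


C1V1 = C2V2
3 × 57 = 1 × V2
V2 = 171/1 = 171.0 mL

171.0 mL


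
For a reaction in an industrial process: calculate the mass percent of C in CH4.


M(CH4) = 1×12.01 + 4×1.008 = 16.042 g/mol
Mass of C = 1 × 12.01 = 12.01 g/mol
% C = 12.01/16.042 × 100 = 74.87%

74.87%


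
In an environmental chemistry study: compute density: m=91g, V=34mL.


ρ = mass/volume
= 91/34
= 2.676 g/mL

2.676 g/mL


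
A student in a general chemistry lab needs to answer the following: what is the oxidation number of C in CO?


x + (-2) = 0, so x = +2
Oxidation number: +2

+2


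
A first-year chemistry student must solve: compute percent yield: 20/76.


% yield = actual/theoretical × 100
= 20/76 × 100
= 26.32%

26.32%


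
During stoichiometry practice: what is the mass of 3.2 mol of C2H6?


M(C2H6) = 30.07 g/mol
mass = n × M = 3.2 × 30.07 = 96.22 g

96.22 g


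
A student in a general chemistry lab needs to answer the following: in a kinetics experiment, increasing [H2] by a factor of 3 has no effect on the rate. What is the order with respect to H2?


rate ∝ [H2]^n
rate ∝ [H2]^0
Order in H2: 0

0


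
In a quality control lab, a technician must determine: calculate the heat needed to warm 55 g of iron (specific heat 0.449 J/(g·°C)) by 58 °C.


q = mcΔT = 55 × 0.449 × 58
= 1432.31 J

1432.31 J


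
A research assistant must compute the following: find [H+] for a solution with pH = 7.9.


[H+] = 10^(-pH) = 10^(-7.9)
= 1.26×10^-8 M

1.26×10^-8 M


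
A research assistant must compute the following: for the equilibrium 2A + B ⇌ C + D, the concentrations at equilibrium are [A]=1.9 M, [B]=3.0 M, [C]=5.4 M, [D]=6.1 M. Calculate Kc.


Kc = [C][D]/([A]^2[B])
= (5.4^1 × 6.1^1)/(1.9^2 × 3.0^1)
= 32.94/10.83
= 3.042

3.042


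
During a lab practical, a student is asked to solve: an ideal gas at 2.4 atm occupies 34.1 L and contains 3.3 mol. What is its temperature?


PV = nRT  (R = 0.08206 L·atm/(mol·K))
T = PV/(nR) = 2.4×34.1/(3.3×0.08206)
= 81.84/0.270798
= 302.22 K

302.22 K


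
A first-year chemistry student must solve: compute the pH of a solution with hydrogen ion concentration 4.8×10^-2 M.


pH = -log10([H+]) = -log10(4.8×10^-2)
= 2 - log10(4.8)
= 2 - 0.68
= 1.32

1.32


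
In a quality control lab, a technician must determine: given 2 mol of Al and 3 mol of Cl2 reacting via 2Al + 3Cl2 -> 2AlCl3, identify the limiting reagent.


Mole ratio available / coefficient:
  Al: 2/2 = 1.000
  Cl2: 3/3 = 1.000
Smaller ratio is limiting.

neither (stoichiometric); Al and Cl2 are fully consumed


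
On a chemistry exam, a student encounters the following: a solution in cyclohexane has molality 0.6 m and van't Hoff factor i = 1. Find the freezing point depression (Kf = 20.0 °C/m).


ΔTf = Kf × m × i
= 20.0 × 0.6 × 1
= 12.0 °C

12.0 °C


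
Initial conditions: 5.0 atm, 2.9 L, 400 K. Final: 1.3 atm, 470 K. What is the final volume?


P1V1/T1 = P2V2/T2
V2 = P1V1T2/(T1P2)
= 5.0×2.9×470/(400×1.3)
= 13.106 L

13.106 L


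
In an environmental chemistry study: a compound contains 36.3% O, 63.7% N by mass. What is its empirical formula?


Assume 100 g sample. Moles of each element:
  O: 36.3/16.0 = 2.269 mol
  N: 63.7/14.01 = 4.547 mol
Divide by smallest (2.269):
  O: 2.269/2.269 = 1.0
  N: 4.547/2.269 = 2.0
Empirical formula: N2O

N2O


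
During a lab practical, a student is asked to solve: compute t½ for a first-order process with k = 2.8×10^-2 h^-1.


t½ = ln2/k = 0.693147/(2.8×10^-2 h^-1)
= 24.76 h

24.76 h


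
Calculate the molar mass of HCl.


M(HCl) = 1×1.008 + 1×35.45
= 1.01 + 35.45
= 36.46 g/mol

36.46 g/mol


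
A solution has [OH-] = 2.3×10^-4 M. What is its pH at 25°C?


pOH = -log10([OH-]) = -log10(2.3×10^-4)
= 4 - log10(2.3) = 3.64
pH = 14 - pOH = 14 - 3.64 = 10.36

10.36


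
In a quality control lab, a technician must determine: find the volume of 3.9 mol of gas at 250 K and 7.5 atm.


PV = nRT  (R = 0.08206 L·atm/(mol·K))
V = nRT/P = 3.9×0.08206×250/7.5
= 10.668 L

10.668 L


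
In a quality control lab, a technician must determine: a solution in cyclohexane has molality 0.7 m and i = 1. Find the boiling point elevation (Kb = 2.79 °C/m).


ΔTb = Kb × m × i
= 2.79 × 0.7 × 1
= 1.953 °C

1.953 °C


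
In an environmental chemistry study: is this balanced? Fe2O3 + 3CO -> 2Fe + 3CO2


Equation: Fe2O3 + 3CO -> 2Fe + 3CO2
Check atoms: C: 3=3, Fe: 2=2, O: 6=6
Balanced

Yes, balanced


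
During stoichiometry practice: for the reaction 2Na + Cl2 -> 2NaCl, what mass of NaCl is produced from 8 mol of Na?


Mole ratio NaCl:Na = 2:2
n(NaCl) = 8 × 2/2 = 8.000 mol
mass = 8.000 × 58.44 = 467.52 g

467.52 g


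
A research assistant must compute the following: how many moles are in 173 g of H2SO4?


M(H2SO4) = 98.09 g/mol
n = mass/M = 173/98.09 = 1.7637 mol

1.7637 mol


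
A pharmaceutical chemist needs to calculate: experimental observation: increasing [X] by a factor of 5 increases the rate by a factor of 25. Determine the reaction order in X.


rate ∝ [X]^n
5^n = 25 → n = 2
Order in X: 2

2


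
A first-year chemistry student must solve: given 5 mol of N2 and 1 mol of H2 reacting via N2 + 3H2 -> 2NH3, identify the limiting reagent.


Mole ratio available / coefficient:
  N2: 5/1 = 5.000
  H2: 1/3 = 0.333
Smaller ratio is limiting.

H2


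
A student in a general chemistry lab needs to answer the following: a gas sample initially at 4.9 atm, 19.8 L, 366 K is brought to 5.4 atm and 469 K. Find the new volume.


P1V1/T1 = P2V2/T2
V2 = P1V1T2/(T1P2)
= 4.9×19.8×469/(366×5.4)
= 23.023 L

23.023 L


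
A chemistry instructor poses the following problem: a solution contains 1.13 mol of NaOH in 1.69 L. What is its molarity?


M = n/V = 1.13/1.69 = 0.669 mol/L

0.669 M


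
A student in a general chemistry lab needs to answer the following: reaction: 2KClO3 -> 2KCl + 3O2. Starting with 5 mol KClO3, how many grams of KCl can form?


Mole ratio KCl:KClO3 = 2:2
n(KCl) = 5 × 2/2 = 5.000 mol
mass = 5.000 × 74.55 = 372.75 g

372.75 g


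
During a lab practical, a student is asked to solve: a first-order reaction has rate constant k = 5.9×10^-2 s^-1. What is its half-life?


t½ = ln2/k = 0.693147/(5.9×10^-2 s^-1)
= 11.75 s

11.75 s


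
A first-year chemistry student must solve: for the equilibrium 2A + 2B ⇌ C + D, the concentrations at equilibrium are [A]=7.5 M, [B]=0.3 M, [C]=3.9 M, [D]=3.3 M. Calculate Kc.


Kc = [C][D]/([A]^2[B]^2)
= (3.9^1 × 3.3^1)/(7.5^2 × 0.3^2)
= 12.87/5.0625
= 2.542

2.542


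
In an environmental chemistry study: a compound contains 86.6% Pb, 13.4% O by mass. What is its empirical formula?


Assume 100 g sample. Moles of each element:
  Pb: 86.6/207.2 = 0.418 mol
  O: 13.4/16.0 = 0.838 mol
Divide by smallest (0.418):
  Pb: 0.418/0.418 = 1.0
  O: 0.838/0.418 = 2.0
Empirical formula: PbO2

PbO2


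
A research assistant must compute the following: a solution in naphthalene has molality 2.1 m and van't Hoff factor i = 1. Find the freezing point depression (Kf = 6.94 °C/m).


ΔTf = Kf × m × i
= 6.94 × 2.1 × 1
= 14.574 °C

14.574 °C


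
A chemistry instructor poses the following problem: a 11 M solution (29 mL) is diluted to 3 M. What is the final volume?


C1V1 = C2V2
11 × 29 = 3 × V2
V2 = 319/3 = 106.33 mL

106.33 mL


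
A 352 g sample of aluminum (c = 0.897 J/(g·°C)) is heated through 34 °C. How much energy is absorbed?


q = mcΔT = 352 × 0.897 × 34
= 10735.30 J

10735.30 J


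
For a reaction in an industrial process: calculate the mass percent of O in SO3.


M(SO3) = 1×32.07 + 3×16.0 = 80.07 g/mol
Mass of O = 3 × 16.0 = 48.00 g/mol
% O = 48.00/80.07 × 100 = 59.95%

59.95%


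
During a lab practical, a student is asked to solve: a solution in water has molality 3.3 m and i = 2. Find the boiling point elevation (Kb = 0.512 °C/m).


ΔTb = Kb × m × i
= 0.512 × 3.3 × 2
= 3.3792 °C

3.3792 °C


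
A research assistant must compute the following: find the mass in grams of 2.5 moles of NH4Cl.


M(NH4Cl) = 53.49 g/mol
mass = n × M = 2.5 × 53.49 = 133.73 g

133.73 g


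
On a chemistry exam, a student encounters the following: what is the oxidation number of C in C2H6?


2x + 6(+1) = 0, so x = -3
Oxidation number: -3

-3


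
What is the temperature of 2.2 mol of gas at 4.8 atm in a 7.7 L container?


PV = nRT  (R = 0.08206 L·atm/(mol·K))
T = PV/(nR) = 4.8×7.7/(2.2×0.08206)
= 36.96/0.180532
= 204.73 K

204.73 K


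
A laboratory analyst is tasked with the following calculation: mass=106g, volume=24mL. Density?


ρ = mass/volume
= 106/24
= 4.417 g/mL

4.417 g/mL


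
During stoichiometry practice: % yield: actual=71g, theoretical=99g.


% yield = actual/theoretical × 100
= 71/99 × 100
= 71.72%

71.72%


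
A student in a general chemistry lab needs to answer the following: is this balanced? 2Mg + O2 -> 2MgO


Equation: 2Mg + O2 -> 2MgO
Check atoms: Mg: 2=2, O: 2=2
Balanced

Yes, balanced


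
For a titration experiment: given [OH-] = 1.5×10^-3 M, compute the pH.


pOH = -log10([OH-]) = -log10(1.5×10^-3)
= 3 - log10(1.5) = 2.82
pH = 14 - pOH = 14 - 2.82 = 11.18

11.18


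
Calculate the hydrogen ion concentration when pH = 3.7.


[H+] = 10^(-pH) = 10^(-3.7)
= 2.0×10^-4 M

2.0×10^-4 M


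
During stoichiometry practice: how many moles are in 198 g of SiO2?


M(SiO2) = 60.09 g/mol
n = mass/M = 198/60.09 = 3.2951 mol

3.2951 mol


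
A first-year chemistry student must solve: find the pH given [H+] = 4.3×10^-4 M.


pH = -log10([H+]) = -log10(4.3×10^-4)
= 4 - log10(4.3)
= 4 - 0.63
= 3.37

3.37


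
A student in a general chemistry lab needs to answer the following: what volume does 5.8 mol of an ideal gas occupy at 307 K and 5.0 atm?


PV = nRT  (R = 0.08206 L·atm/(mol·K))
V = nRT/P = 5.8×0.08206×307/5.0
= 29.223 L

29.223 L


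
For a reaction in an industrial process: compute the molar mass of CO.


M(CO) = 1×12.01 + 1×16.0
= 12.01 + 16.0
= 28.01 g/mol

28.01 g/mol


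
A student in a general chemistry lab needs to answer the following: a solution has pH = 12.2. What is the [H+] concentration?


[H+] = 10^(-pH) = 10^(-12.2)
= 6.31×10^-13 M

6.31×10^-13 M


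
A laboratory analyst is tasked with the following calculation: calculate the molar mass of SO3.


M(SO3) = 1×32.07 + 3×16.0
= 32.07 + 48.0
= 80.07 g/mol

80.07 g/mol


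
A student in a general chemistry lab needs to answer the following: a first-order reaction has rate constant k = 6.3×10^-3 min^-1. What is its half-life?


t½ = ln2/k = 0.693147/(6.3×10^-3 min^-1)
= 110.0 min

110.0 min


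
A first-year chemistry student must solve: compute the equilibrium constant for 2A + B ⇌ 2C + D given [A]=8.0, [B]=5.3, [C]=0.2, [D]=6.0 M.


Kc = [C]^2[D]/([A]^2[B])
= (0.2^2 × 6.0^1)/(8.0^2 × 5.3^1)
= 0.24/339.2
= 7.075×10^-4

7.075×10^-4


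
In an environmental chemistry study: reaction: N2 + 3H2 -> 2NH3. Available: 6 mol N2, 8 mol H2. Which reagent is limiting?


Mole ratio available / coefficient:
  N2: 6/1 = 6.000
  H2: 8/3 = 2.667
Smaller ratio is limiting.

H2


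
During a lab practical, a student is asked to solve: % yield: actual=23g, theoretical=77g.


% yield = actual/theoretical × 100
= 23/77 × 100
= 29.87%

29.87%


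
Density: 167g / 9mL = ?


ρ = mass/volume
= 167/9
= 18.556 g/mL

18.556 g/mL


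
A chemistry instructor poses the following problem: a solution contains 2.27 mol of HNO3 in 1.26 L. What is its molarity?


M = n/V = 2.27/1.26 = 1.802 mol/L

1.802 M


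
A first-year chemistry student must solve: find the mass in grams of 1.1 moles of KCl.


M(KCl) = 74.55 g/mol
mass = n × M = 1.1 × 74.55 = 82.01 g

82.01 g


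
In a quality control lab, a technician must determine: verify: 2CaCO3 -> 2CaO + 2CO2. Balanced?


Equation: 2CaCO3 -> 2CaO + 2CO2
Check atoms: C: 2=2, Ca: 2=2, O: 6=6
Balanced

Yes, balanced


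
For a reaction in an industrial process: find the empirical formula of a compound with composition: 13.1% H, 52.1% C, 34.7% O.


Assume 100 g sample. Moles of each element:
  H: 13.1/1.008 = 12.996 mol
  C: 52.1/12.01 = 4.338 mol
  O: 34.7/16.0 = 2.169 mol
Divide by smallest (2.169):
  H: 12.996/2.169 = 5.99
  C: 4.338/2.169 = 2.0
  O: 2.169/2.169 = 1.0
Empirical formula: C2H6O

C2H6O


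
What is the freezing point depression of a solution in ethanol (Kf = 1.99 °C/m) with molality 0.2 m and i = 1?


ΔTf = Kf × m × i
= 1.99 × 0.2 × 1
= 0.398 °C

0.398 °C


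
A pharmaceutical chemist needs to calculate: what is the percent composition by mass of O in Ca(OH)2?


M(Ca(OH)2) = 1×40.08 + 2×16.0 + 2×1.008 = 74.096 g/mol
Mass of O = 2 × 16.0 = 32.00 g/mol
% O = 32.00/74.096 × 100 = 43.19%

43.19%


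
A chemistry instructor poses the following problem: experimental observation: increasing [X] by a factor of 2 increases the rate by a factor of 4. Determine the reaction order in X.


rate ∝ [X]^n
2^n = 4 → n = 2
Order in X: 2

2


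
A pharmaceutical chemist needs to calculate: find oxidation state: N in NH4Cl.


x + 4(+1) + (-1) = 0, so x = -3
Oxidation number: -3

-3


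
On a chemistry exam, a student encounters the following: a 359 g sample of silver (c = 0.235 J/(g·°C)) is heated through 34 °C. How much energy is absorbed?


q = mcΔT = 359 × 0.235 × 34
= 2868.41 J

2868.41 J


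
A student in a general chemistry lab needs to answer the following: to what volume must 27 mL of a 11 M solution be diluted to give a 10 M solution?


C1V1 = C2V2
11 × 27 = 10 × V2
V2 = 297/10 = 29.7 mL

29.7 mL


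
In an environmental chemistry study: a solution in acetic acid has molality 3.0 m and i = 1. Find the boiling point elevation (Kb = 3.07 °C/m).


ΔTb = Kb × m × i
= 3.07 × 3.0 × 1
= 9.21 °C

9.21 °C


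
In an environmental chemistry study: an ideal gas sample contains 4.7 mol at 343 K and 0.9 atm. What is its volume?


PV = nRT  (R = 0.08206 L·atm/(mol·K))
V = nRT/P = 4.7×0.08206×343/0.9
= 146.988 L

146.988 L


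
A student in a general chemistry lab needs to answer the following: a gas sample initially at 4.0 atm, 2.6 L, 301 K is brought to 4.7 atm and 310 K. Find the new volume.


P1V1/T1 = P2V2/T2
V2 = P1V1T2/(T1P2)
= 4.0×2.6×310/(301×4.7)
= 2.279 L

2.279 L


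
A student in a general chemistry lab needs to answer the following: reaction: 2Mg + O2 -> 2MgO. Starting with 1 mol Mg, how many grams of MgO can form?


Mole ratio MgO:Mg = 2:2
n(MgO) = 1 × 2/2 = 1.000 mol
mass = 1.000 × 40.31 = 40.31 g

40.31 g


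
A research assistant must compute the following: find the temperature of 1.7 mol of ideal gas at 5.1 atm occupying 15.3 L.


PV = nRT  (R = 0.08206 L·atm/(mol·K))
T = PV/(nR) = 5.1×15.3/(1.7×0.08206)
= 78.03/0.139502
= 559.35 K

559.35 K


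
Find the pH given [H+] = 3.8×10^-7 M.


pH = -log10([H+]) = -log10(3.8×10^-7)
= 7 - log10(3.8)
= 7 - 0.58
= 6.42

6.42


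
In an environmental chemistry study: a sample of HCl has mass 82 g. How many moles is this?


M(HCl) = 36.46 g/mol
n = mass/M = 82/36.46 = 2.249 mol

2.249 mol


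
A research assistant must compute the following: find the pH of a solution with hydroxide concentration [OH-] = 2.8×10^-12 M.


pOH = -log10([OH-]) = -log10(2.8×10^-12)
= 12 - log10(2.8) = 11.55
pH = 14 - pOH = 14 - 11.55 = 2.45

2.45


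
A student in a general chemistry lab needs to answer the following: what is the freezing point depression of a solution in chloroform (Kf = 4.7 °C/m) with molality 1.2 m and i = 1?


ΔTf = Kf × m × i
= 4.7 × 1.2 × 1
= 5.64 °C

5.64 °C


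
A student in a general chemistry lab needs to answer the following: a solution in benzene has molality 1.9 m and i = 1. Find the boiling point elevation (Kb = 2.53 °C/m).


ΔTb = Kb × m × i
= 2.53 × 1.9 × 1
= 4.807 °C

4.807 °C


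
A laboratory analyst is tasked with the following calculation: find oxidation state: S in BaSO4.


(+2) + x + 4(-2) = 0, so x = +6
Oxidation number: +6

+6


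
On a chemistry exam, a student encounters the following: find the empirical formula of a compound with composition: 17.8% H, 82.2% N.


Assume 100 g sample. Moles of each element:
  H: 17.8/1.008 = 17.659 mol
  N: 82.2/14.01 = 5.867 mol
Divide by smallest (5.867):
  H: 17.659/5.867 = 3.01
  N: 5.867/5.867 = 1.0
Empirical formula: NH3

NH3


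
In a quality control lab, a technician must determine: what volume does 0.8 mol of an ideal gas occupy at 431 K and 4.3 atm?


PV = nRT  (R = 0.08206 L·atm/(mol·K))
V = nRT/P = 0.8×0.08206×431/4.3
= 6.58 L

6.58 L


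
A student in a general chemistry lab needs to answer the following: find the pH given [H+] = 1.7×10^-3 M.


pH = -log10([H+]) = -log10(1.7×10^-3)
= 3 - log10(1.7)
= 3 - 0.23
= 2.77

2.77


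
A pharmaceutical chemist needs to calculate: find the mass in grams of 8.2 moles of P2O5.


M(P2O5) = 141.94 g/mol
mass = n × M = 8.2 × 141.94 = 1163.91 g

1163.91 g


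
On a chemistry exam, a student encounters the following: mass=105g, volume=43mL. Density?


ρ = mass/volume
= 105/43
= 2.442 g/mL

2.442 g/mL


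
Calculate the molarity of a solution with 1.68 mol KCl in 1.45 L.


M = n/V = 1.68/1.45 = 1.159 mol/L

1.159 M


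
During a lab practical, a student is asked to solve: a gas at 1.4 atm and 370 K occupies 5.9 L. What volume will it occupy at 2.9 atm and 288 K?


P1V1/T1 = P2V2/T2
V2 = P1V1T2/(T1P2)
= 1.4×5.9×288/(370×2.9)
= 2.217 L

2.217 L


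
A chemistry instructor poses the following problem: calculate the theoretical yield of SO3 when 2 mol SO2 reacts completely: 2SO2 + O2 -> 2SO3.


Mole ratio SO3:SO2 = 2:2
n(SO3) = 2 × 2/2 = 2.000 mol
mass = 2.000 × 80.07 = 160.14 g

160.14 g


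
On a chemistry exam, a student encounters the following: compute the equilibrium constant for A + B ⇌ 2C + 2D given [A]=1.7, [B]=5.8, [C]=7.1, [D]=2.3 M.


Kc = [C]^2[D]^2/([A][B])
= (7.1^2 × 2.3^2)/(1.7^1 × 5.8^1)
= 266.6689/9.86
= 27.05

27.05


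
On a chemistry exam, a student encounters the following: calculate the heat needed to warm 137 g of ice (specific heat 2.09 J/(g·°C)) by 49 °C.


q = mcΔT = 137 × 2.09 × 49
= 14030.17 J

14030.17 J


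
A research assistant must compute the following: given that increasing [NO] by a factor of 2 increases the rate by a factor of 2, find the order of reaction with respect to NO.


rate ∝ [NO]^n
2^n = 2 → n = 1
Order in NO: 1

1


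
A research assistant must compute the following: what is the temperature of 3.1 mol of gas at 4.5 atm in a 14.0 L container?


PV = nRT  (R = 0.08206 L·atm/(mol·K))
T = PV/(nR) = 4.5×14.0/(3.1×0.08206)
= 63.00/0.254386
= 247.66 K

247.66 K


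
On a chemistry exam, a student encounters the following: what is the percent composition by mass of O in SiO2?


M(SiO2) = 1×28.09 + 2×16.0 = 60.09 g/mol
Mass of O = 2 × 16.0 = 32.00 g/mol
% O = 32.00/60.09 × 100 = 53.25%

53.25%


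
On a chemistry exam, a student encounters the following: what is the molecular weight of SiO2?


M(SiO2) = 1×28.09 + 2×16.0
= 28.09 + 32.0
= 60.09 g/mol

60.09 g/mol


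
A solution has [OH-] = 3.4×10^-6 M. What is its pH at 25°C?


pOH = -log10([OH-]) = -log10(3.4×10^-6)
= 6 - log10(3.4) = 5.47
pH = 14 - pOH = 14 - 5.47 = 8.53

8.53


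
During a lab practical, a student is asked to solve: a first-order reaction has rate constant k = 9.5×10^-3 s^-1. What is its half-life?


t½ = ln2/k = 0.693147/(9.5×10^-3 s^-1)
= 72.96 s

72.96 s


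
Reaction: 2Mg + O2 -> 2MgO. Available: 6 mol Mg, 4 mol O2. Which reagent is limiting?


Mole ratio available / coefficient:
  Mg: 6/2 = 3.000
  O2: 4/1 = 4.000
Smaller ratio is limiting.

Mg
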